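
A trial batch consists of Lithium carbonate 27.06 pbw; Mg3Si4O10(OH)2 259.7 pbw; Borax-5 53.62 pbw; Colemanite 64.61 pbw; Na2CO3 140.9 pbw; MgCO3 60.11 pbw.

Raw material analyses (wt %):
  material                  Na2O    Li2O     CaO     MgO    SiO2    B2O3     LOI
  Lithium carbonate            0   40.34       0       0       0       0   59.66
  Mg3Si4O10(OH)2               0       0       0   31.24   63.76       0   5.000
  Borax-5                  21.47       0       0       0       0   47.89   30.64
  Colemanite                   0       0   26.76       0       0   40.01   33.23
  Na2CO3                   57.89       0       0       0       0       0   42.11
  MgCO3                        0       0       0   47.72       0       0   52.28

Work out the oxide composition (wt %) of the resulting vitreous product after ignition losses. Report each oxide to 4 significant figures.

The intermediate values appear (rounded to 4 significant digits) across the worked steps. All internal work keeps full float precision in all steps — a single rounding finalizes each reported number. Derived quantities, which include ignition loss, totals, six oxide percentages, yield, glass mass, are re-derived at full float precision, as quoted within the problem or the answer, starting from the weights on 448.2 pbw of glass.
Oxide masses out of the charge:
  Na2O: 53.62·0.2147 + 140.9·0.5789 = 93.08 pbw
  Li2O: 27.06·0.4034 = 10.92 pbw
  CaO: 64.61·0.2676 = 17.29 pbw
  MgO: 259.7·0.3124 + 60.11·0.4772 = 109.8 pbw
  SiO2: 259.7·0.6376 = 165.6 pbw
  B2O3: 53.62·0.4789 + 64.61·0.4001 = 51.53 pbw
LOI: 27.06·0.5966 + 259.7·0.05000 + 53.62·0.3064 + 64.61·0.3323 + 140.9·0.4211 + 60.11·0.5228 = 157.8 pbw
batch − LOI leaves glass = 606.0 − 157.8 = 448.2 pbw (= the summed oxide contributions)
percent by weight: oxide/glass ×100

Glass mass = 448.2 pbw (batch 606.0 − LOI 157.8).
Composition: Na2O 20.77%, Li2O 2.435%, CaO 3.857%, MgO 24.50%, SiO2 36.94%, B2O3 11.50%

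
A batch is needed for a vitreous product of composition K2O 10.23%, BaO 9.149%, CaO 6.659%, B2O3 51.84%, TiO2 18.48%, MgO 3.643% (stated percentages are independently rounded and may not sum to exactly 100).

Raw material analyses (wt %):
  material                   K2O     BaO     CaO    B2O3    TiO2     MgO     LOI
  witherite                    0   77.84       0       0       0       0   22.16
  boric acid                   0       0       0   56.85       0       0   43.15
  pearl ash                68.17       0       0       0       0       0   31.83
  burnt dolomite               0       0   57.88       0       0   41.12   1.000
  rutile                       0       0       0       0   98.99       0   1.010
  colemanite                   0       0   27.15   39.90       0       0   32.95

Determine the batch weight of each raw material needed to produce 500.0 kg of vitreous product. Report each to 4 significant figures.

Batch per 500.0 kg vitreous product:
  witherite: 58.77 kg
  boric acid: 436.1 kg
  pearl ash: 75.03 kg
  burnt dolomite: 44.30 kg
  rutile: 93.34 kg
  colemanite: 28.20 kg
Total batch = 735.7 kg; LOI loss = 235.8 kg; yield = 67.96%

The intermediate values appear rounded off to 4 significant figures on the page. Each numeric step carries full float precision end to end; every reported number receives exactly one rounding — derived quantities, including the yield, glass mass, LOI, the six compositions, totals, are re-derived using the weight values per 500.0 kg of glass in full float precision as given in the problem or the answer.
Target masses of each oxide per 500.0 kg vitreous product:
  K2O: 10.23% × 500.0 = 51.15 kg
  BaO: 9.149% × 500.0 = 45.74 kg
  CaO: 6.659% × 500.0 = 33.30 kg
  B2O3: 51.84% × 500.0 = 259.2 kg
  TiO2: 18.48% × 500.0 = 92.40 kg
  MgO: 3.643% × 500.0 = 18.22 kg
A balance pass over the oxides, from the weights as reported, at the basis given (sum by sum, the targets are met given rounding of the digits):
  K2O: 75.03·0.6817 = 51.15 kg (target 51.15 kg)
  BaO: 58.77·0.7784 = 45.75 kg (target 45.74 kg)
  CaO: 44.30·0.5788 + 28.20·0.2715 = 33.30 kg (target 33.30 kg)
  B2O3: 436.1·0.5685 + 28.20·0.3990 = 259.2 kg (target 259.2 kg)
  TiO2: 93.34·0.9899 = 92.40 kg (target 92.40 kg)
  MgO: 44.30·0.4112 = 18.22 kg (target 18.22 kg)
The glass-mass cross-check: net batch after ignition = 500.0 kg (oxide target masses add up to 500.0 kg; the stated basis being 500.0 kg — a pure rounding effect).
Whole-batch sum: Σ batch = 735.7 kg; ignition loss, Σ(batch × LOI) = 235.8 kg; the yield ratio, glass ÷ batch: 67.96%.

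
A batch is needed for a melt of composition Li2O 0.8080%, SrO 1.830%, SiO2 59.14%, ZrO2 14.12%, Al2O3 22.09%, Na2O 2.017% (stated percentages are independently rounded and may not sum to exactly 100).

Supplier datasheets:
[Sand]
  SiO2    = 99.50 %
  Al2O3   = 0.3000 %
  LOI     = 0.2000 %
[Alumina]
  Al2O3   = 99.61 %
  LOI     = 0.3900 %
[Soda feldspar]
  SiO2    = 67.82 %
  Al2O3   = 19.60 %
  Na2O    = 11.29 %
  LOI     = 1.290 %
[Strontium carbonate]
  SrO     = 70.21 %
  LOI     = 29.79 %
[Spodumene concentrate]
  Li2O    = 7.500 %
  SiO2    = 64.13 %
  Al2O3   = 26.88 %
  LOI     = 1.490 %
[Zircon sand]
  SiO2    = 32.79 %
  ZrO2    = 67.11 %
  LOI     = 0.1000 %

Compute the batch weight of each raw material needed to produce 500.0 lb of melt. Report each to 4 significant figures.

Batch per 500.0 lb melt:
  Sand: 166.9 lb
  Alumina: 78.27 lb
  Soda feldspar: 89.33 lb
  Strontium carbonate: 13.03 lb
  Spodumene concentrate: 53.87 lb
  Zircon sand: 105.2 lb
Total batch = 506.6 lb; LOI loss = 6.581 lb; yield = 98.70%

In-progress results are shown, rounded to four significant digits, when written out — all arithmetic holds exact precision all the way through. A single rounding produces every reported result; the derived quantities are recomputed from the weighed amounts per 500.0 lb of glass in full float precision (the six compositions, glass mass, totals, the yield, LOI) as given in the problem or answer text.
Per-oxide target masses for 500.0 lb melt:
  Li2O: 0.8080% × 500.0 = 4.040 lb
  SrO: 1.830% × 500.0 = 9.150 lb
  SiO2: 59.14% × 500.0 = 295.7 lb
  ZrO2: 14.12% × 500.0 = 70.60 lb
  Al2O3: 22.09% × 500.0 = 110.4 lb
  Na2O: 2.017% × 500.0 = 10.09 lb
Sums-versus-targets review given the weights on record, at the basis given (target by target, the sums agree modulo rounding of the values):
  Li2O: 53.87·0.07500 = 4.040 lb (target 4.040 lb)
  SrO: 13.03·0.7021 = 9.148 lb (target 9.150 lb)
  SiO2: 166.9·0.9950 + 89.33·0.6782 + 53.87·0.6413 + 105.2·0.3279 = 295.7 lb (target 295.7 lb)
  ZrO2: 105.2·0.6711 = 70.60 lb (target 70.60 lb)
  Al2O3: 166.9·0.003000 + 78.27·0.9961 + 89.33·0.1960 + 53.87·0.2688 = 110.5 lb (target 110.4 lb)
  Na2O: 89.33·0.1129 = 10.09 lb (target 10.09 lb)
Glass-mass sanity pass: total batch − LOI = 500.0 lb (targets for the oxides total 500.0 lb; stated basis 500.0 lb — deltas are rounding alone).
Total batch = Σ batch = 506.6 lb; Σ batch·LOI gives LOI loss = 6.581 lb; the yield ratio, glass ÷ batch: 98.70%.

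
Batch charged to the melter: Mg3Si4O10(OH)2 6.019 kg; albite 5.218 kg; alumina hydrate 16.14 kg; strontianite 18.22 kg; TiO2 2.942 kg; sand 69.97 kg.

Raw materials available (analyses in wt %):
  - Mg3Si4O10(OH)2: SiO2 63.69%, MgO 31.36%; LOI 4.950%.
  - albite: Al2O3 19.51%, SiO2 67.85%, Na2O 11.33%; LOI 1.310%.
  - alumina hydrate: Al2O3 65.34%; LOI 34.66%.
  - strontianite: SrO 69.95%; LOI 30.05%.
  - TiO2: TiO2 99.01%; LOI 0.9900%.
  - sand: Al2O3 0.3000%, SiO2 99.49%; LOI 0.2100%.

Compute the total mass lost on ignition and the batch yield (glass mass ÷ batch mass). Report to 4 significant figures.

LOI loss = 11.61 kg; glass = 106.9 kg; yield = 90.20%

Mid-chain values are printed rounded off to 4 significant digits in the working — the working math holds exact precision through the solve; each reported result is rounded just once; derived quantities are re-derived from the weighed amounts at 106.9 kg of glass in full float precision (the yield, the six compositions, the totals, ignition loss, glass mass) exactly as shown in question or answer.
Per-material ignition loss:
  Mg3Si4O10(OH)2: 6.019 × 0.04950 = 0.2979 kg
  albite: 5.218 × 0.01310 = 0.06836 kg
  alumina hydrate: 16.14 × 0.3466 = 5.594 kg
  strontianite: 18.22 × 0.3005 = 5.475 kg
  TiO2: 2.942 × 0.009900 = 0.02913 kg
  sand: 69.97 × 0.002100 = 0.1469 kg
Total LOI = 11.61 kg
Glass = batch − LOI = 118.5 − 11.61 = 106.9 kg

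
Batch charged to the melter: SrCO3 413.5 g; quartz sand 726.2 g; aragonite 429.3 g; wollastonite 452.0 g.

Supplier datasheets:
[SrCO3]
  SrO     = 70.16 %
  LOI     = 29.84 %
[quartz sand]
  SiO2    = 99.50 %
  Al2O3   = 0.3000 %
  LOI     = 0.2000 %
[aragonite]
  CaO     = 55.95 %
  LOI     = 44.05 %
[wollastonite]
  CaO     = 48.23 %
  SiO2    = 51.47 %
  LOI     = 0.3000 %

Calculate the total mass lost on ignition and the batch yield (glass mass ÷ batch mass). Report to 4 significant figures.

LOI loss = 315.3 g; glass = 1706 g; yield = 84.40%

The intermediate values appear rounded to four significant digits alongside each step; all arithmetic maintains full precision throughout; a single rounding finalizes each reported figure. Derived quantities are re-derived using the weight values for 1706 g of glass at full float precision (net glass mass, totals, four oxide percentages, LOI, yield), as written in either problem or answer.
Per-material ignition loss:
  SrCO3: 413.5 × 0.2984 = 123.4 g
  quartz sand: 726.2 × 0.002000 = 1.452 g
  aragonite: 429.3 × 0.4405 = 189.1 g
  wollastonite: 452.0 × 0.003000 = 1.356 g
Total LOI = 315.3 g
Glass = batch − LOI = 2021 − 315.3 = 1706 g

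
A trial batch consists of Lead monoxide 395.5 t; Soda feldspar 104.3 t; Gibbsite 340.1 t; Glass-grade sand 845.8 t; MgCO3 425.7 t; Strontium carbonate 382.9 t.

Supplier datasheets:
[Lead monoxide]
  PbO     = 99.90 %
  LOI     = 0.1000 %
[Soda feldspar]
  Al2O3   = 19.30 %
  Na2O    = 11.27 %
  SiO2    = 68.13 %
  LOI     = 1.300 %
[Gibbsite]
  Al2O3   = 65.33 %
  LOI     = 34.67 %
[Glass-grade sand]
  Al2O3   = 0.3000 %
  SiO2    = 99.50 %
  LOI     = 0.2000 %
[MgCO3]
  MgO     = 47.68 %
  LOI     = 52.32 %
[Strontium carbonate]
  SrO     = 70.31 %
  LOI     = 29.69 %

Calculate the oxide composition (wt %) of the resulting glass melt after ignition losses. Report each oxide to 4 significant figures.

Glass mass = 2037 t (batch 2494 − LOI 457.8).
Composition: PbO 19.40%, Al2O3 12.02%, SrO 13.22%, Na2O 0.5772%, MgO 9.967%, SiO2 44.81%

In-progress results appear, with 4-significant-figure rounding, within the worked lines — the whole derivation carries full float precision through every step — every reported number is rounded only once — all derived quantities, including the yield, six oxide percentages, totals, LOI, glass mass, are carried using the weight values for 2037 t of glass at exact precision as set out in question or answer.
Oxide masses out of the charge:
  PbO: 395.5·0.9990 = 395.1 t
  Al2O3: 104.3·0.1930 + 340.1·0.6533 + 845.8·0.003000 = 244.9 t
  SrO: 382.9·0.7031 = 269.2 t
  Na2O: 104.3·0.1127 = 11.75 t
  MgO: 425.7·0.4768 = 203.0 t
  SiO2: 104.3·0.6813 + 845.8·0.9950 = 912.6 t
LOI: 395.5·0.001000 + 104.3·0.01300 + 340.1·0.3467 + 845.8·0.002000 + 425.7·0.5232 + 382.9·0.2969 = 457.8 t
Glass mass = batch − LOI = 2494 − 457.8 = 2037 t (equal to the oxide-mass sum)
each wt % is 100 × oxide ÷ glass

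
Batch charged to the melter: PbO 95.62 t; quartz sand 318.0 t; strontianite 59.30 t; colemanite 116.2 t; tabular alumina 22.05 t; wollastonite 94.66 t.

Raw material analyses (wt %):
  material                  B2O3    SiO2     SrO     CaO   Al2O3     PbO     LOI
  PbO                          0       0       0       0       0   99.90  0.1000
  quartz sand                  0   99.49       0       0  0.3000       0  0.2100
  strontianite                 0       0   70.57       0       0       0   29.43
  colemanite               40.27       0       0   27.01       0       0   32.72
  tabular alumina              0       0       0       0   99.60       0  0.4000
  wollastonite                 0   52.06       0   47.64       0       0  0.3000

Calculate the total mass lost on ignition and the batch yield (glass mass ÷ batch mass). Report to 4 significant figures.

LOI loss = 56.61 t; glass = 649.2 t; yield = 91.98%

The intermediate values are displayed rounded off to 4 significant figures across the worked steps. Full precision is carried all the way through. Exactly one rounding lands on each reported number; the derived quantities, which include net glass mass, totals, six oxide percentages, yield, ignition loss, are recomputed in exact precision, as they appear in the question or the answer, from the weighed amounts at 649.2 t of glass.
Each material's LOI contribution:
  PbO: 95.62 × 0.001000 = 0.09562 t
  quartz sand: 318.0 × 0.002100 = 0.6678 t
  strontianite: 59.30 × 0.2943 = 17.45 t
  colemanite: 116.2 × 0.3272 = 38.02 t
  tabular alumina: 22.05 × 0.004000 = 0.08820 t
  wollastonite: 94.66 × 0.003000 = 0.2840 t
Total LOI = 56.61 t
Glass = batch − LOI = 705.8 − 56.61 = 649.2 t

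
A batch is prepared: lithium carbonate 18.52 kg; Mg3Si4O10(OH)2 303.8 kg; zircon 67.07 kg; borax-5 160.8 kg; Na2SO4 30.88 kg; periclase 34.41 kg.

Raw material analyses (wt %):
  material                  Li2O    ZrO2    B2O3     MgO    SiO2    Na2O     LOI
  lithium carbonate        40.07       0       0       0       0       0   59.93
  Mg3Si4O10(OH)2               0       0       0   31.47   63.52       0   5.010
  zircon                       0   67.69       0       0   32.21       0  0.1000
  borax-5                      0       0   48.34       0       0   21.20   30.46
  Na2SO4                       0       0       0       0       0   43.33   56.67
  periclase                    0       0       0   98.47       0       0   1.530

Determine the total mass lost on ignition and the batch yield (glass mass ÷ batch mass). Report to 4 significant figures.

LOI loss = 93.39 kg; glass = 522.1 kg; yield = 84.83%

All arithmetic runs at full precision through the solve; mid-chain values appear with 4-significant-figure rounding on the page. Every reported number takes exactly one rounding. The derived quantities (LOI, six oxide percentages, net glass mass, the yield, totals) are carried from the batch weights for 522.1 kg of glass in full precision as set out in problem or answer.
LOI of each material in turn:
  lithium carbonate: 18.52 × 0.5993 = 11.10 kg
  Mg3Si4O10(OH)2: 303.8 × 0.05010 = 15.22 kg
  zircon: 67.07 × 0.001000 = 0.06707 kg
  borax-5: 160.8 × 0.3046 = 48.98 kg
  Na2SO4: 30.88 × 0.5667 = 17.50 kg
  periclase: 34.41 × 0.01530 = 0.5265 kg
Total LOI = 93.39 kg
Glass = batch − LOI = 615.5 − 93.39 = 522.1 kg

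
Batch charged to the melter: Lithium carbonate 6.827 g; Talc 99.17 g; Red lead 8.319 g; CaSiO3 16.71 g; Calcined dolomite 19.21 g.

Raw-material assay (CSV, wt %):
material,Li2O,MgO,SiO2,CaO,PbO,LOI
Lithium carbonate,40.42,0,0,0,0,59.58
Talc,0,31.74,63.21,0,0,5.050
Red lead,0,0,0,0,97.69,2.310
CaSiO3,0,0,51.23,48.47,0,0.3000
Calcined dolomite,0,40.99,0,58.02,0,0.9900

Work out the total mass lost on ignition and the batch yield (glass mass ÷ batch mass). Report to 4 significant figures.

LOI loss = 9.508 g; glass = 140.7 g; yield = 93.67%

Every computation runs at exact precision at every stage — values along the way are displayed rounded to 4 significant digits alongside each step; each reported number undergoes a single rounding. All derived quantities are carried in full float precision (ignition loss, the yield, five oxide percentages, totals, glass mass) from the batch weights per 140.7 g of glass exactly as shown in problem or answer.
Per-material ignition loss:
  Lithium carbonate: 6.827 × 0.5958 = 4.068 g
  Talc: 99.17 × 0.05050 = 5.008 g
  Red lead: 8.319 × 0.02310 = 0.1922 g
  CaSiO3: 16.71 × 0.003000 = 0.05013 g
  Calcined dolomite: 19.21 × 0.009900 = 0.1902 g
Total LOI = 9.508 g
Glass = batch − LOI = 150.2 − 9.508 = 140.7 g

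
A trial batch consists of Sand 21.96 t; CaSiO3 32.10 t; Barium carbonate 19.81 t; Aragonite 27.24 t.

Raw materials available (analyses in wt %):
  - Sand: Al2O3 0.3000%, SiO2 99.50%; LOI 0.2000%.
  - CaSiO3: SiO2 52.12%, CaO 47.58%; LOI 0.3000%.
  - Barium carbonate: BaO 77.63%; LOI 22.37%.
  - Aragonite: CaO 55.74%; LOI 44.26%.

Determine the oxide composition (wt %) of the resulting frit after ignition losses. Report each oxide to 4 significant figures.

Glass mass = 84.48 t (batch 101.1 − LOI 16.63).
Composition: Al2O3 0.07798%, BaO 18.20%, SiO2 45.67%, CaO 36.05%

Values along the way appear, with 4-significant-figure rounding, in the printout — the working math holds exact precision from first step to last. Every reported number takes exactly one rounding. All derived quantities are recomputed from the batch weights for 84.48 t of glass at full float precision (glass mass, the yield, the four compositions, totals, LOI) as written in question or answer.
Delivered oxide masses:
  Al2O3: 21.96·0.003000 = 0.06588 t
  BaO: 19.81·0.7763 = 15.38 t
  SiO2: 21.96·0.9950 + 32.10·0.5212 = 38.58 t
  CaO: 32.10·0.4758 + 27.24·0.5574 = 30.46 t
LOI: 21.96·0.002000 + 32.10·0.003000 + 19.81·0.2237 + 27.24·0.4426 = 16.63 t
Glass = total batch minus LOI = 101.1 − 16.63 = 84.48 t (= Σ oxide masses)
percent by weight: oxide/glass ×100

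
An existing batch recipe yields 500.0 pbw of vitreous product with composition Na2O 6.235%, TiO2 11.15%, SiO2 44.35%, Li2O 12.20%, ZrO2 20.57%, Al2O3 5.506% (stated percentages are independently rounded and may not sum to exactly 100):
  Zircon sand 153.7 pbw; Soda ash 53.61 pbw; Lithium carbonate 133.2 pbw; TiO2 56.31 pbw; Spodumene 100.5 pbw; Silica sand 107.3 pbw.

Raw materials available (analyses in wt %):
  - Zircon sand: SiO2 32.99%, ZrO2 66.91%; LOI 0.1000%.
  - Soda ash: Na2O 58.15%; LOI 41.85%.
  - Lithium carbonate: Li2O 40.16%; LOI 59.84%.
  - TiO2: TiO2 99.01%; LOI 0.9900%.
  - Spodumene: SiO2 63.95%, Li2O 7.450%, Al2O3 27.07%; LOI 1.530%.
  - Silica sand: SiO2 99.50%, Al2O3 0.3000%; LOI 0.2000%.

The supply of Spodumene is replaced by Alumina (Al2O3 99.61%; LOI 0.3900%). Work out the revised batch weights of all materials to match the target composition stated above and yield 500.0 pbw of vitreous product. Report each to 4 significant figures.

Revised batch per 500.0 pbw vitreous product:
  Zircon sand: 153.7 pbw
  Soda ash: 53.61 pbw
  Lithium carbonate: 151.9 pbw
  TiO2: 56.31 pbw
  Alumina: 27.12 pbw
  Silica sand: 171.9 pbw
Total batch = 614.5 pbw; LOI loss = 114.5 pbw

Every computation runs at exact precision in every operation; the intermediate values are shown rounded off to 4 significant figures at each printed step. Exactly one rounding lands on every reported number; derived quantities (six oxide percentages, net glass mass, the totals, the yield, ignition loss) are carried in full precision using the weight values at 500.0 pbw of glass, as they appear in problem or answer.
The oxide mass targets at 500.0 pbw vitreous product:
  Na2O: 6.235% × 500.0 = 31.18 pbw
  TiO2: 11.15% × 500.0 = 55.75 pbw
  SiO2: 44.35% × 500.0 = 221.8 pbw
  Li2O: 12.20% × 500.0 = 61.00 pbw
  ZrO2: 20.57% × 500.0 = 102.8 pbw
  Al2O3: 5.506% × 500.0 = 27.53 pbw
Checking each oxide sum from the weights as reported, at the basis given (every target is met by its sum modulo rounding of the values):
  Na2O: 53.61·0.5815 = 31.17 pbw (target 31.18 pbw)
  TiO2: 56.31·0.9901 = 55.75 pbw (target 55.75 pbw)
  SiO2: 153.7·0.3299 + 171.9·0.9950 = 221.7 pbw (target 221.8 pbw)
  Li2O: 151.9·0.4016 = 61.00 pbw (target 61.00 pbw)
  ZrO2: 153.7·0.6691 = 102.8 pbw (target 102.8 pbw)
  Al2O3: 27.12·0.9961 + 171.9·0.003000 = 27.53 pbw (target 27.53 pbw)
Glass-mass closure: the batch minus its LOI: 500.0 pbw (summing oxide targets gives 500.1 pbw; basis as stated: 500.0 pbw — any gap is answer rounding).
Batch total: Σ batch = 614.5 pbw; the LOI term Σ batch·LOI equals 114.5 pbw; the yield ratio, glass ÷ batch: 81.37%.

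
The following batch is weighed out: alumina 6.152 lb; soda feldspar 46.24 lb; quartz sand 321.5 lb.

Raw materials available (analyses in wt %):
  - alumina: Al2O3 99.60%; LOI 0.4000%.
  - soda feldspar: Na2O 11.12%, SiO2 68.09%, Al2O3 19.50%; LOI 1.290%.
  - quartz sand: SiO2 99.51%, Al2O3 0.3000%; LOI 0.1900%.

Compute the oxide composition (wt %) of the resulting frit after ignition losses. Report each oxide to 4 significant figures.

Exact precision is kept end to end — working values are displayed with 4-significant-figure rounding in the printout. Exactly one rounding goes into every reported result; all derived quantities (totals, three oxide percentages, the yield, glass mass, LOI) are rebuilt from the weighed amounts for 372.7 lb of glass in full precision exactly as printed in problem or answer.
Delivered oxide masses:
  Na2O: 46.24·0.1112 = 5.142 lb
  SiO2: 46.24·0.6809 + 321.5·0.9951 = 351.4 lb
  Al2O3: 6.152·0.9960 + 46.24·0.1950 + 321.5·0.003000 = 16.11 lb
LOI: 6.152·0.004000 + 46.24·0.01290 + 321.5·0.001900 = 1.232 lb
Resulting glass, batch − LOI: 373.9 − 1.232 = 372.7 lb (equal to the oxide-mass sum)
each wt % is 100 × oxide ÷ glass

Glass mass = 372.7 lb (batch 373.9 − LOI 1.232).
Composition: Na2O 1.380%, SiO2 94.30%, Al2O3 4.323%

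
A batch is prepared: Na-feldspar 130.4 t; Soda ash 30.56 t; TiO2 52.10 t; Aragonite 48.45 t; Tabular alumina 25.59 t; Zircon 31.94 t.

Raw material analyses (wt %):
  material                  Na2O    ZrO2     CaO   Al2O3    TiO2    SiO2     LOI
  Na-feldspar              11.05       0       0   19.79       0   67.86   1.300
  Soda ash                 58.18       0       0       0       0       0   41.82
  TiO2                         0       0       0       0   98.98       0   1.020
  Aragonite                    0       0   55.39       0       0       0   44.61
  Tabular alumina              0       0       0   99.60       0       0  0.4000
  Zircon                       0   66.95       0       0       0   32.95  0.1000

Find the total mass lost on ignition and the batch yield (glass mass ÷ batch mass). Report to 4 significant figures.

Values along the way are displayed rounded to four significant digits on the page; all internal work keeps full float precision in every operation. Each reported result undergoes a single rounding. Derived quantities, including the six compositions, ignition loss, yield, the totals, glass mass, are recomputed starting from the weights at 282.3 t of glass at full precision as quoted within problem or answer.
Per-material ignition loss:
  Na-feldspar: 130.4 × 0.01300 = 1.695 t
  Soda ash: 30.56 × 0.4182 = 12.78 t
  TiO2: 52.10 × 0.01020 = 0.5314 t
  Aragonite: 48.45 × 0.4461 = 21.61 t
  Tabular alumina: 25.59 × 0.004000 = 0.1024 t
  Zircon: 31.94 × 0.001000 = 0.03194 t
Total LOI = 36.75 t
Glass = batch − LOI = 319.0 − 36.75 = 282.3 t

LOI loss = 36.75 t; glass = 282.3 t; yield = 88.48%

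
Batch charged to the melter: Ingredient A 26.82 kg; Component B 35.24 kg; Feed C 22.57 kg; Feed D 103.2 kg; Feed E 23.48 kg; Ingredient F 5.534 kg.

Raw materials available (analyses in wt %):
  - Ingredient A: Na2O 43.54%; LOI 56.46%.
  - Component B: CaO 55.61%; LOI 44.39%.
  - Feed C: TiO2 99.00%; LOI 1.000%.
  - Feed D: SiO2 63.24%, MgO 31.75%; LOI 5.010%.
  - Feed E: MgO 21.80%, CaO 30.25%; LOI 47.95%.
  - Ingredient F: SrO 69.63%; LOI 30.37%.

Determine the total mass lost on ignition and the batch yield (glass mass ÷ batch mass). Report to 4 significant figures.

Intermediates are printed (rounded to four significant digits) within the worked lines — every computation carries full float precision end to end. A single rounding finalizes every reported figure — all derived quantities are rebuilt using the weight values for 167.7 kg of glass in exact precision (yield, net glass mass, LOI, six oxide percentages, the totals) as given in problem or answer.
Ignition loss by material:
  Ingredient A: 26.82 × 0.5646 = 15.14 kg
  Component B: 35.24 × 0.4439 = 15.64 kg
  Feed C: 22.57 × 0.01000 = 0.2257 kg
  Feed D: 103.2 × 0.05010 = 5.170 kg
  Feed E: 23.48 × 0.4795 = 11.26 kg
  Ingredient F: 5.534 × 0.3037 = 1.681 kg
Total LOI = 49.12 kg
Glass = batch − LOI = 216.8 − 49.12 = 167.7 kg

LOI loss = 49.12 kg; glass = 167.7 kg; yield = 77.35%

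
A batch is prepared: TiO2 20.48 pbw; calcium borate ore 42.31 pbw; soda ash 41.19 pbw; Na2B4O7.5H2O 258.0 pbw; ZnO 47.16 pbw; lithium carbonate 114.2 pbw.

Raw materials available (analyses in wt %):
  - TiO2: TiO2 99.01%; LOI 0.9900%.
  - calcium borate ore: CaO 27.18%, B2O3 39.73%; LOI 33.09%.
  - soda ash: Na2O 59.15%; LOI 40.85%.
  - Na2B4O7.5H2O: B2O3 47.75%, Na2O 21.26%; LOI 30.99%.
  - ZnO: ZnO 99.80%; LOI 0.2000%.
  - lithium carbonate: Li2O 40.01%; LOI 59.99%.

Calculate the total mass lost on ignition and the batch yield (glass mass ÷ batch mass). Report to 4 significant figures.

LOI loss = 179.6 pbw; glass = 343.8 pbw; yield = 65.68%

Each numeric step carries full float precision through the solve — working values appear rounded off to 4 significant figures as written — each reported figure takes just one rounding — all derived quantities, which include ignition loss, glass mass, the yield, six oxide percentages, totals, are carried at full float precision, as set out in question or answer, using the weight values on 343.8 pbw of glass.
Per-material ignition loss:
  TiO2: 20.48 × 0.009900 = 0.2028 pbw
  calcium borate ore: 42.31 × 0.3309 = 14.00 pbw
  soda ash: 41.19 × 0.4085 = 16.83 pbw
  Na2B4O7.5H2O: 258.0 × 0.3099 = 79.95 pbw
  ZnO: 47.16 × 0.002000 = 0.09432 pbw
  lithium carbonate: 114.2 × 0.5999 = 68.51 pbw
Total LOI = 179.6 pbw
Glass = batch − LOI = 523.3 − 179.6 = 343.8 pbw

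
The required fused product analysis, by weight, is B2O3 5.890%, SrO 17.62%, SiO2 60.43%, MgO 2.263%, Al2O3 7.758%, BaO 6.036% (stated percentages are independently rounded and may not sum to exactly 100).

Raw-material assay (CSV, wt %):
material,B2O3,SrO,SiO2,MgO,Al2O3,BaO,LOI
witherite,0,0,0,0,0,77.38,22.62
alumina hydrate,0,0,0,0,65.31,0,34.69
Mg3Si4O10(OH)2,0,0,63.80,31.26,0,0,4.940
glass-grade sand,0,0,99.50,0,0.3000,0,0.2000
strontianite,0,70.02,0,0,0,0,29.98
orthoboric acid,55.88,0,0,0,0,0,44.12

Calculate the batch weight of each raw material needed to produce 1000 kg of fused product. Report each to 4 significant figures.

Every computation runs at exact precision throughout; mid-chain values are displayed with 4-significant-digit rounding when written out — each reported figure is rounded only once. The derived quantities, which include the yield, LOI, totals, six oxide percentages, glass mass, are recomputed in full precision, as they appear in question or answer, starting from the weights at 1000 kg of glass.
Oxide mass targets, per 1000 kg fused product:
  B2O3: 5.890% × 1000 = 58.90 kg
  SrO: 17.62% × 1000 = 176.2 kg
  SiO2: 60.43% × 1000 = 604.3 kg
  MgO: 2.263% × 1000 = 22.63 kg
  Al2O3: 7.758% × 1000 = 77.58 kg
  BaO: 6.036% × 1000 = 60.36 kg
A balance pass over the oxides, applying the batch weights above, under the basis named above (target by target, the sums agree up to rounding of the answer):
  B2O3: 105.4·0.5588 = 58.90 kg (target 58.90 kg)
  SrO: 251.6·0.7002 = 176.2 kg (target 176.2 kg)
  SiO2: 72.39·0.6380 + 560.9·0.9950 = 604.3 kg (target 604.3 kg)
  MgO: 72.39·0.3126 = 22.63 kg (target 22.63 kg)
  Al2O3: 116.2·0.6531 + 560.9·0.003000 = 77.57 kg (target 77.58 kg)
  BaO: 78.00·0.7738 = 60.36 kg (target 60.36 kg)
Glass-mass bookkeeping: the batch minus its LOI: 999.9 kg (oxide target masses add up to 1000 kg; basis as stated: 1000 kg — differing by rounding only).
Total batch = Σ batch = 1184 kg; LOI loss = Σ batch·LOI = 184.6 kg; as yield: glass ÷ batch → 84.42%.

Batch per 1000 kg fused product:
  witherite: 78.00 kg
  alumina hydrate: 116.2 kg
  Mg3Si4O10(OH)2: 72.39 kg
  glass-grade sand: 560.9 kg
  strontianite: 251.6 kg
  orthoboric acid: 105.4 kg
Total batch = 1184 kg; LOI loss = 184.6 kg; yield = 84.42%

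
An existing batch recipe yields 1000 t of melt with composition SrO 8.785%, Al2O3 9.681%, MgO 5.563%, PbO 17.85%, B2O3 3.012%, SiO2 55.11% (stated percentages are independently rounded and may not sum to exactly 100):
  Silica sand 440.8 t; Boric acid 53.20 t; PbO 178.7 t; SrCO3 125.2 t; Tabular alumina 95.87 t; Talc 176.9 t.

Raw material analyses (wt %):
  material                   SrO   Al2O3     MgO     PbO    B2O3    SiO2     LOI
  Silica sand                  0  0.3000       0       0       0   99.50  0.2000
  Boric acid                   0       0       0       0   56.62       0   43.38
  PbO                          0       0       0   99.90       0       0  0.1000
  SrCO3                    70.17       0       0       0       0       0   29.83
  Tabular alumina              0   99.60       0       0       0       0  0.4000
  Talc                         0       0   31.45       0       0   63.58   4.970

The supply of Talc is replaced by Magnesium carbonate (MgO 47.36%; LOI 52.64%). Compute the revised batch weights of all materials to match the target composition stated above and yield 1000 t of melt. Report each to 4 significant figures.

Revised batch per 1000 t melt:
  Silica sand: 553.9 t
  Boric acid: 53.20 t
  PbO: 178.7 t
  SrCO3: 125.2 t
  Tabular alumina: 95.53 t
  Magnesium carbonate: 117.5 t
Total batch = 1124 t; LOI loss = 123.9 t

Each numeric step keeps full precision at all times. Intermediates are displayed rounded to four significant figures on the page. Exactly one rounding lands on each reported figure — all derived quantities, including yield, totals, glass mass, ignition loss, six oxide percentages, are computed starting from the weights for 1000 t of glass at exact precision as given in the problem or answer text.
Oxide-by-oxide targets in 1000 t melt:
  SrO: 8.785% × 1000 = 87.85 t
  Al2O3: 9.681% × 1000 = 96.81 t
  MgO: 5.563% × 1000 = 55.63 t
  PbO: 17.85% × 1000 = 178.5 t
  B2O3: 3.012% × 1000 = 30.12 t
  SiO2: 55.11% × 1000 = 551.1 t
Verifying the oxide balance given the weights on record, relative to the basis at hand (summed amounts equal target values up to rounding of the answer):
  SrO: 125.2·0.7017 = 87.85 t (target 87.85 t)
  Al2O3: 553.9·0.003000 + 95.53·0.9960 = 96.81 t (target 96.81 t)
  MgO: 117.5·0.4736 = 55.65 t (target 55.63 t)
  PbO: 178.7·0.9990 = 178.5 t (target 178.5 t)
  B2O3: 53.20·0.5662 = 30.12 t (target 30.12 t)
  SiO2: 553.9·0.9950 = 551.1 t (target 551.1 t)
Glass-mass closure: the batch minus its LOI: 1000 t (targets for the oxides total 1000 t; with the basis standing at 1000 t — differing by rounding only).
Summing the batch: Σ batch = 1124 t; loss to ignition Σ batch·LOI = 123.9 t; glass ÷ batch gives a yield of 88.97%.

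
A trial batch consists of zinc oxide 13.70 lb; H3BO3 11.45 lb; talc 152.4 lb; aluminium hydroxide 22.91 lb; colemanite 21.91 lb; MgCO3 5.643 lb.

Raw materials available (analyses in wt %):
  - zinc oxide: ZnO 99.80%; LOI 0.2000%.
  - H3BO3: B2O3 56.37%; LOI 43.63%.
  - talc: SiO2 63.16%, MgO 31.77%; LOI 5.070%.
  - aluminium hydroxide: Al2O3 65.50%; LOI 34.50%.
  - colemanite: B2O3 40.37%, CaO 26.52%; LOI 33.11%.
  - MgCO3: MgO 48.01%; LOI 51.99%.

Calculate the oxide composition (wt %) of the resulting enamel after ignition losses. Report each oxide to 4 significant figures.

Intermediates are printed (rounded to 4 significant digits) at each printed step; the whole derivation carries full precision through every step — exactly one rounding is applied to every reported value. The derived quantities (glass mass, yield, LOI, six oxide percentages, the totals) are re-derived in full precision from the weighed amounts for 197.2 lb of glass as given in either problem or answer.
Delivered oxide masses:
  ZnO: 13.70·0.9980 = 13.67 lb
  Al2O3: 22.91·0.6550 = 15.01 lb
  B2O3: 11.45·0.5637 + 21.91·0.4037 = 15.30 lb
  SiO2: 152.4·0.6316 = 96.26 lb
  CaO: 21.91·0.2652 = 5.811 lb
  MgO: 152.4·0.3177 + 5.643·0.4801 = 51.13 lb
LOI: 13.70·0.002000 + 11.45·0.4363 + 152.4·0.05070 + 22.91·0.3450 + 21.91·0.3311 + 5.643·0.5199 = 30.84 lb
Net of LOI, the glass mass = 228.0 − 30.84 = 197.2 lb (the oxide masses sum to this)
each wt % is 100 × oxide ÷ glass

Glass mass = 197.2 lb (batch 228.0 − LOI 30.84).
Composition: ZnO 6.934%, Al2O3 7.611%, B2O3 7.759%, SiO2 48.82%, CaO 2.947%, MgO 25.93%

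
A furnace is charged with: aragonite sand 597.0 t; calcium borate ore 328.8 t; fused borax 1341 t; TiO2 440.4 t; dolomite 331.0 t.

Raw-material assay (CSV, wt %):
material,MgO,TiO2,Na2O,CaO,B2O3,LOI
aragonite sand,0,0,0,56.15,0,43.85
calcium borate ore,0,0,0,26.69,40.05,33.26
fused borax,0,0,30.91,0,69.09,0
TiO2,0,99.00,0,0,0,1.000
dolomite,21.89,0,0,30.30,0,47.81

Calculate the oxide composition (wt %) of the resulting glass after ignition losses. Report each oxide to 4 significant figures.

In-progress results are printed rounded off to 4 significant digits as written. Exact precision is kept throughout; every reported number sees exactly one rounding — all derived quantities, including yield, the five compositions, the totals, ignition loss, glass mass, are recomputed using the weight values per 2504 t of glass in full precision exactly as shown in question or answer.
Delivered oxide masses:
  MgO: 331.0·0.2189 = 72.46 t
  TiO2: 440.4·0.9900 = 436.0 t
  Na2O: 1341·0.3091 = 414.5 t
  CaO: 597.0·0.5615 + 328.8·0.2669 + 331.0·0.3030 = 523.3 t
  B2O3: 328.8·0.4005 + 1341·0.6909 = 1058 t
LOI: 597.0·0.4385 + 328.8·0.3326 + 440.4·0.01000 + 331.0·0.4781 = 533.8 t
The glass mass, total less LOI, = 3038 − 533.8 = 2504 t (= the summed oxide contributions)
percent by weight: oxide/glass ×100

Glass mass = 2504 t (batch 3038 − LOI 533.8).
Composition: MgO 2.893%, TiO2 17.41%, Na2O 16.55%, CaO 20.89%, B2O3 42.25%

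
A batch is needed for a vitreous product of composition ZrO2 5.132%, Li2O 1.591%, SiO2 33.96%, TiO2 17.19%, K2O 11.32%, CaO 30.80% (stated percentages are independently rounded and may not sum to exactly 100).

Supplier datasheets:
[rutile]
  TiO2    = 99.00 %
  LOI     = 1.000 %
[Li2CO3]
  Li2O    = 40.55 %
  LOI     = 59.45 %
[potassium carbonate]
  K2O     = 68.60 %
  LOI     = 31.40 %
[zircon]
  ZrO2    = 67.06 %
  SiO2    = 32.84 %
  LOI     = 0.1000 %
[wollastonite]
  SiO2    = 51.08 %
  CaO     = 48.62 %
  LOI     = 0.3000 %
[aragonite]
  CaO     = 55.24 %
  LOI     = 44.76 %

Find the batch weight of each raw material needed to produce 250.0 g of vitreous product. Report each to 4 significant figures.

The whole derivation carries full precision from first step to last. In-progress results are printed with 4-significant-figure rounding across the worked steps; a single rounding yields every reported number; the derived quantities are rebuilt at full precision (net glass mass, LOI, the yield, the six compositions, totals) from the weighed amounts on 250.0 g of glass exactly as shown in problem or answer.
The oxide mass targets at 250.0 g vitreous product:
  ZrO2: 5.132% × 250.0 = 12.83 g
  Li2O: 1.591% × 250.0 = 3.978 g
  SiO2: 33.96% × 250.0 = 84.90 g
  TiO2: 17.19% × 250.0 = 42.98 g
  K2O: 11.32% × 250.0 = 28.30 g
  CaO: 30.80% × 250.0 = 77.00 g
Sums-versus-targets review per the reported batch figures, under the basis named above (summed amounts equal target values up to rounding of the answer):
  ZrO2: 19.13·0.6706 = 12.83 g (target 12.83 g)
  Li2O: 9.809·0.4055 = 3.978 g (target 3.978 g)
  SiO2: 19.13·0.3284 + 153.9·0.5108 = 84.89 g (target 84.90 g)
  TiO2: 43.41·0.9900 = 42.98 g (target 42.98 g)
  K2O: 41.25·0.6860 = 28.30 g (target 28.30 g)
  CaO: 153.9·0.4862 + 3.927·0.5524 = 77.00 g (target 77.00 g)
Glass mass check: net batch after ignition = 250.0 g (per-oxide target masses sum to 250.0 g; stated basis 250.0 g — a pure rounding effect).
Batch grand total — Σ batch = 271.4 g; the LOI term Σ batch·LOI equals 21.46 g; the yield ratio, glass ÷ batch: 92.09%.

Batch per 250.0 g vitreous product:
  rutile: 43.41 g
  Li2CO3: 9.809 g
  potassium carbonate: 41.25 g
  zircon: 19.13 g
  wollastonite: 153.9 g
  aragonite: 3.927 g
Total batch = 271.4 g; LOI loss = 21.46 g; yield = 92.09%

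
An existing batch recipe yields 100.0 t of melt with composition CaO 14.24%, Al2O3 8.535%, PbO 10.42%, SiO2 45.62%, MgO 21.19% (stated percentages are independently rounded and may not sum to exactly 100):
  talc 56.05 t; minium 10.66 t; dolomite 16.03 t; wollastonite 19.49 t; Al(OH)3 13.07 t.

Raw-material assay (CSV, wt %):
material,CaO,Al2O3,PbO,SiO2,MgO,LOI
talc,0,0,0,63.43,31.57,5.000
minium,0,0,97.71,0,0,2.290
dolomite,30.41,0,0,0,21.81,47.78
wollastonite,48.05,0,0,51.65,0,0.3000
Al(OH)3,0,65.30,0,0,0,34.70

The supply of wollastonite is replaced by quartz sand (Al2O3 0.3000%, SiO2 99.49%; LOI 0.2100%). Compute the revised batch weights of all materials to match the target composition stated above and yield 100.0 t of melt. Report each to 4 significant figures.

Revised batch per 100.0 t melt:
  talc: 34.77 t
  minium: 10.66 t
  dolomite: 46.83 t
  quartz sand: 23.69 t
  Al(OH)3: 12.96 t
Total batch = 128.9 t; LOI loss = 28.90 t

Values along the way are displayed with 4-significant-figure rounding at each printed step — all internal work maintains exact precision in every operation. A single rounding finalizes each reported result — all derived quantities (totals, LOI, yield, net glass mass, five oxide percentages) are computed at full float precision from the weighed amounts on 100.0 t of glass as given in problem or answer.
Target oxide masses per 100.0 t melt:
  CaO: 14.24% × 100.0 = 14.24 t
  Al2O3: 8.535% × 100.0 = 8.535 t
  PbO: 10.42% × 100.0 = 10.42 t
  SiO2: 45.62% × 100.0 = 45.62 t
  MgO: 21.19% × 100.0 = 21.19 t
Balance tally, oxide-wise, given the weights on record, relative to the basis at hand (sums match the target masses once rounding is allowed for):
  CaO: 46.83·0.3041 = 14.24 t (target 14.24 t)
  Al2O3: 23.69·0.003000 + 12.96·0.6530 = 8.534 t (target 8.535 t)
  PbO: 10.66·0.9771 = 10.42 t (target 10.42 t)
  SiO2: 34.77·0.6343 + 23.69·0.9949 = 45.62 t (target 45.62 t)
  MgO: 34.77·0.3157 + 46.83·0.2181 = 21.19 t (target 21.19 t)
Glass-mass closure: whole batch net of LOI = 100.0 t (the targets, summed, come to 100.0 t; basis as stated: 100.0 t — any gap is answer rounding).
Whole-batch sum: Σ batch = 128.9 t; the LOI term Σ batch·LOI equals 28.90 t; glass ÷ batch gives a yield of 77.58%.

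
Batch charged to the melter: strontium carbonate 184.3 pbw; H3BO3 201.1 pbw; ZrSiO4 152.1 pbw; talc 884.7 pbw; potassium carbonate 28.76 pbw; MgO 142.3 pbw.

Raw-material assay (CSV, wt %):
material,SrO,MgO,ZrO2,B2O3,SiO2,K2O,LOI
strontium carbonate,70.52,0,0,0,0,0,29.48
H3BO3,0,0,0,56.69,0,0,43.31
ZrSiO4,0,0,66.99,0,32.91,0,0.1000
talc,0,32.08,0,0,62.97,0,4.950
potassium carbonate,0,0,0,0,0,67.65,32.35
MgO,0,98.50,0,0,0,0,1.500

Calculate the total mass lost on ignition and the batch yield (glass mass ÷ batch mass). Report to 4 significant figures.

Mid-chain values are displayed rounded to four significant digits between the steps — all arithmetic maintains full float precision throughout. Every reported value takes exactly one rounding; the derived quantities are re-derived from the batch weights at 1396 pbw of glass at exact precision (net glass mass, totals, LOI, the six compositions, the yield) as set out in the problem or the answer.
Ignition loss by material:
  strontium carbonate: 184.3 × 0.2948 = 54.33 pbw
  H3BO3: 201.1 × 0.4331 = 87.10 pbw
  ZrSiO4: 152.1 × 0.001000 = 0.1521 pbw
  talc: 884.7 × 0.04950 = 43.79 pbw
  potassium carbonate: 28.76 × 0.3235 = 9.304 pbw
  MgO: 142.3 × 0.01500 = 2.135 pbw
Total LOI = 196.8 pbw
Glass = batch − LOI = 1593 − 196.8 = 1396 pbw

LOI loss = 196.8 pbw; glass = 1396 pbw; yield = 87.65%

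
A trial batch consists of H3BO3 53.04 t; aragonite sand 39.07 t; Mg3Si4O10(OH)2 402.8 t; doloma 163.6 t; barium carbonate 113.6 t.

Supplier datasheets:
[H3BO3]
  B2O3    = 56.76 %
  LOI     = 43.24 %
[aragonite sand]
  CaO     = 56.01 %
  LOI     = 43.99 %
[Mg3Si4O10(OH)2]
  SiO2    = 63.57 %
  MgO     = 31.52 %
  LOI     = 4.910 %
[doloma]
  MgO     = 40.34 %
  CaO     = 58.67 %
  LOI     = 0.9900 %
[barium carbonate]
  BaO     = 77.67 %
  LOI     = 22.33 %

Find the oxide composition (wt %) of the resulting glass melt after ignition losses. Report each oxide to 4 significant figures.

The whole derivation holds full precision through every step; mid-chain values are printed (rounded to four significant digits) at each printed step; a single rounding completes each reported value. The derived quantities, which include the totals, the yield, net glass mass, LOI, the five compositions, are rebuilt at full precision, as they appear in problem or answer, using the weight values for 685.2 t of glass.
What the batch supplies per oxide:
  BaO: 113.6·0.7767 = 88.23 t
  SiO2: 402.8·0.6357 = 256.1 t
  MgO: 402.8·0.3152 + 163.6·0.4034 = 193.0 t
  B2O3: 53.04·0.5676 = 30.11 t
  CaO: 39.07·0.5601 + 163.6·0.5867 = 117.9 t
LOI: 53.04·0.4324 + 39.07·0.4399 + 402.8·0.04910 + 163.6·0.009900 + 113.6·0.2233 = 86.89 t
Glass mass = batch − LOI = 772.1 − 86.89 = 685.2 t (the oxide masses sum to this)
wt %: oxide over glass, times 100

Glass mass = 685.2 t (batch 772.1 − LOI 86.89).
Composition: BaO 12.88%, SiO2 37.37%, MgO 28.16%, B2O3 4.394%, CaO 17.20%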